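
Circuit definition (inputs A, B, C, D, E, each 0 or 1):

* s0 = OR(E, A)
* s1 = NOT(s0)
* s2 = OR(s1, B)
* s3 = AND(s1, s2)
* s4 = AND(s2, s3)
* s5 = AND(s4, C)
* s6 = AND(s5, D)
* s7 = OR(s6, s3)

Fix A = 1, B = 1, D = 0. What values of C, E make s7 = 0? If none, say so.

Check with A = 1, B = 1, D = 0 and C=1, E=0:
s0 = OR(E, A) = OR(0, 1) = 1
s1 = NOT(s0) = NOT 1 = 0
s2 = OR(s1, B) = OR(0, 1) = 1
s3 = AND(s1, s2) = AND(0, 1) = 0
s4 = AND(s2, s3) = AND(1, 0) = 0
s5 = AND(s4, C) = AND(0, 1) = 0
s6 = AND(s5, D) = AND(0, 0) = 0
s7 = OR(s6, s3) = OR(0, 0) = 0
So s7 = 0.

C=1 E=0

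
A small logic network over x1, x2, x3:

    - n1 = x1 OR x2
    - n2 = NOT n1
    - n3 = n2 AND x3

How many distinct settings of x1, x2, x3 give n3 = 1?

1

n3 = n2 AND x3 must be 1, so both n2 = 1 and x3 = 1.
Satisfying assignments:
  x1=0, x2=0, x3=1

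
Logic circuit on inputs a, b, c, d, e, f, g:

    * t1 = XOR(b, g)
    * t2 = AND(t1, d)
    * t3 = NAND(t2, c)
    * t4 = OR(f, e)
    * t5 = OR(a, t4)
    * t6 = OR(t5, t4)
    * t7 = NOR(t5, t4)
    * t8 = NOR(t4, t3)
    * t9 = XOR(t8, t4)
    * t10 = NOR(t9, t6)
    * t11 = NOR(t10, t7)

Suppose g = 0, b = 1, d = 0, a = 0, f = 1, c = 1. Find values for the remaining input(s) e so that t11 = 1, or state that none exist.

e=1

Check with g = 0, b = 1, d = 0, a = 0, f = 1, c = 1 and e=1:
t1 = XOR(b, g) = XOR(1, 0) = 1
t2 = AND(t1, d) = AND(1, 0) = 0
t3 = NAND(t2, c) = NAND(0, 1) = 1
t4 = OR(f, e) = OR(1, 1) = 1
t5 = OR(a, t4) = OR(0, 1) = 1
t6 = OR(t5, t4) = OR(1, 1) = 1
t7 = NOR(t5, t4) = NOR(1, 1) = 0
t8 = NOR(t4, t3) = NOR(1, 1) = 0
t9 = XOR(t8, t4) = XOR(0, 1) = 1
t10 = NOR(t9, t6) = NOR(1, 1) = 0
t11 = NOR(t10, t7) = NOR(0, 0) = 1
So t11 = 1.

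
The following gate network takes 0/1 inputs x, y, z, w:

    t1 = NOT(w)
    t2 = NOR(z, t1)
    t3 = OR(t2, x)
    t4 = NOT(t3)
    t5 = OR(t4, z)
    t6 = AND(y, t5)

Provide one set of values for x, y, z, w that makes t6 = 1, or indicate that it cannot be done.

Check with x=1 y=1 z=1 w=0:
t1 = NOT(w) = NOT 0 = 1
t2 = NOR(z, t1) = NOR(1, 1) = 0
t3 = OR(t2, x) = OR(0, 1) = 1
t4 = NOT(t3) = NOT 1 = 0
t5 = OR(t4, z) = OR(0, 1) = 1
t6 = AND(y, t5) = AND(1, 1) = 1
So t6 = 1 as required.

x=1 y=1 z=1 w=0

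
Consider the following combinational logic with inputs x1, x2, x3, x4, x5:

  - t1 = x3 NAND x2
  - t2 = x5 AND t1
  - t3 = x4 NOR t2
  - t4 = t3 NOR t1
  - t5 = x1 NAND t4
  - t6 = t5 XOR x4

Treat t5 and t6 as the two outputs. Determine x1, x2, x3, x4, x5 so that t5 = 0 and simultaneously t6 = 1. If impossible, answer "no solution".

x1=1, x2=1, x3=1, x4=1, x5=1

Check with x1=1, x2=1, x3=1, x4=1, x5=1:
t1 = x3 NAND x2 = 1 NAND 1 = 0
t2 = x5 AND t1 = 1 AND 0 = 0
t3 = x4 NOR t2 = 1 NOR 0 = 0
t4 = t3 NOR t1 = 0 NOR 0 = 1
t5 = x1 NAND t4 = 1 NAND 1 = 0
t6 = t5 XOR x4 = 0 XOR 1 = 1
So t5 = 0 and t6 = 1.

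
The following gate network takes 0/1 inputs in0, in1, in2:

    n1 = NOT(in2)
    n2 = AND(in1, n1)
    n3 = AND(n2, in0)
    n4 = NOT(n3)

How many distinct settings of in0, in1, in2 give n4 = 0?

1

n4 = NOT(n3) must be 0, so n3 = 1.
n3 = AND(n2, in0) must be 1, so both n2 = 1 and in0 = 1.
Satisfying assignments:
  in0=1, in1=1, in2=0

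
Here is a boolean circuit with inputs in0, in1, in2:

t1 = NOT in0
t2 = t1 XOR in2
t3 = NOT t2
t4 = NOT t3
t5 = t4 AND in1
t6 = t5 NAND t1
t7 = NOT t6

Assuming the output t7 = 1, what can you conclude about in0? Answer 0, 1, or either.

0

t7 = NOT t6 must be 1, so t6 = 0.
t6 = t5 NAND t1 must be 0, so both t5 = 1 and t1 = 1.
t5 = t4 AND in1 must be 1, so both t4 = 1 and in1 = 1.
Every assignment with t7 = 1 has in0 = 0; there are 1 such assignment(s).
  in0=0, in1=1, in2=0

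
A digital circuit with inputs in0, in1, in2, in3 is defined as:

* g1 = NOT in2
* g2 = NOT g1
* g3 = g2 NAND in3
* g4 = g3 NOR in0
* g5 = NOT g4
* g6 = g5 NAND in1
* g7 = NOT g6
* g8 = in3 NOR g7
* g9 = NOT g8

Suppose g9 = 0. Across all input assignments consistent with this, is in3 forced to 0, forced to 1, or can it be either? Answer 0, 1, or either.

0

g9 = NOT g8 must be 0, so g8 = 1.
g8 = in3 NOR g7 must be 1, so both in3 = 0 and g7 = 0.
g7 = NOT g6 must be 0, so g6 = 1.
Every assignment with g9 = 0 has in3 = 0; there are 4 such assignment(s).
  in0=0, in1=0, in2=0, in3=0
  in0=0, in1=0, in2=1, in3=0
  in0=1, in1=0, in2=0, in3=0
  in0=1, in1=0, in2=1, in3=0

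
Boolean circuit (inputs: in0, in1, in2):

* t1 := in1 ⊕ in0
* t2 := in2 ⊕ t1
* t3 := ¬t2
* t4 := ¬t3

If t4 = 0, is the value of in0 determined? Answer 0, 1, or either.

either

Both values of in0 occur among assignments with t4 = 0:
  in0=0: in0=0, in1=0, in2=0
  in0=1: in0=1, in1=0, in2=1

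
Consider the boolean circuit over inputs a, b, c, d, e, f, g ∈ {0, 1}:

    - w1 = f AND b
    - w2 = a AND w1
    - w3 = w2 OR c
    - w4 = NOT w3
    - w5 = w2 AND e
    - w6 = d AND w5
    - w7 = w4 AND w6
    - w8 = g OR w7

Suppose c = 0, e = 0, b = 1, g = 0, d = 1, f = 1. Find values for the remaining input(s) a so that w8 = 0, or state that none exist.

a=1

Check with c = 0, e = 0, b = 1, g = 0, d = 1, f = 1 and a=1:
w1 = f AND b = 1 AND 1 = 1
w2 = a AND w1 = 1 AND 1 = 1
w3 = w2 OR c = 1 OR 0 = 1
w4 = NOT w3 = NOT 1 = 0
w5 = w2 AND e = 1 AND 0 = 0
w6 = d AND w5 = 1 AND 0 = 0
w7 = w4 AND w6 = 0 AND 0 = 0
w8 = g OR w7 = 0 OR 0 = 0
So w8 = 0.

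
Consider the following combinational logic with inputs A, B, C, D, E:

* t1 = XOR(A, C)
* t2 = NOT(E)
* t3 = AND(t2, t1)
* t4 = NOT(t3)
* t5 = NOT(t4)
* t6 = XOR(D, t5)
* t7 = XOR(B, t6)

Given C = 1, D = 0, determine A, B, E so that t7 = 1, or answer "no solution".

A=1, B=1, E=1

t7 = XOR(B, t6) must be 1, so B and t6 differ.
Check with C = 1, D = 0 and A=1, B=1, E=1:
t1 = XOR(A, C) = XOR(1, 1) = 0
t2 = NOT(E) = NOT 1 = 0
t3 = AND(t2, t1) = AND(0, 0) = 0
t4 = NOT(t3) = NOT 0 = 1
t5 = NOT(t4) = NOT 1 = 0
t6 = XOR(D, t5) = XOR(0, 0) = 0
t7 = XOR(B, t6) = XOR(1, 0) = 1
So t7 = 1.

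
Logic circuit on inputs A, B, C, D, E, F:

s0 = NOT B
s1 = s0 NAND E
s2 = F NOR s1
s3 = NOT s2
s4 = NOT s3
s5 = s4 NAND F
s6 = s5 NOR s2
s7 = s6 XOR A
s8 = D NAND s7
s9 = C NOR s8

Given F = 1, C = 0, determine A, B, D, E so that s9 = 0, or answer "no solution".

s9 = C NOR s8 must be 0, so at least one of C, s8 is 1.
Check with F = 1, C = 0 and A=0, B=1, D=1, E=0:
s0 = NOT B = NOT 1 = 0
s1 = s0 NAND E = 0 NAND 0 = 1
s2 = F NOR s1 = 1 NOR 1 = 0
s3 = NOT s2 = NOT 0 = 1
s4 = NOT s3 = NOT 1 = 0
s5 = s4 NAND F = 0 NAND 1 = 1
s6 = s5 NOR s2 = 1 NOR 0 = 0
s7 = s6 XOR A = 0 XOR 0 = 0
s8 = D NAND s7 = 1 NAND 0 = 1
s9 = C NOR s8 = 0 NOR 1 = 0
So s9 = 0.

A=0, B=1, D=1, E=0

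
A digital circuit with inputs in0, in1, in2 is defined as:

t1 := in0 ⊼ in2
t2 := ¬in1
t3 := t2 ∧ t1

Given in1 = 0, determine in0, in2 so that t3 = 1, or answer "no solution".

in0=0, in2=1

t3 = t2 ∧ t1 must be 1, so both t2 = 1 and t1 = 1.
Check with in1 = 0 and in0=0, in2=1:
t1 = in0 ⊼ in2 = 0 ⊼ 1 = 1
t2 = ¬in1 = ¬0 = 1
t3 = t2 ∧ t1 = 1 ∧ 1 = 1
So t3 = 1.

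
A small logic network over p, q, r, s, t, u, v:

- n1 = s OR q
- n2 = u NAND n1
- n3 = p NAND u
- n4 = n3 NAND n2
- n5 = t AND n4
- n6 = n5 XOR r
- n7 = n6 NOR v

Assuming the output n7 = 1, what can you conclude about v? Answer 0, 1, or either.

0

n7 = n6 NOR v must be 1, so both n6 = 0 and v = 0.
n6 = n5 XOR r must be 0, so n5 and r are equal.
Every assignment with n7 = 1 has v = 0; there are 32 such assignment(s).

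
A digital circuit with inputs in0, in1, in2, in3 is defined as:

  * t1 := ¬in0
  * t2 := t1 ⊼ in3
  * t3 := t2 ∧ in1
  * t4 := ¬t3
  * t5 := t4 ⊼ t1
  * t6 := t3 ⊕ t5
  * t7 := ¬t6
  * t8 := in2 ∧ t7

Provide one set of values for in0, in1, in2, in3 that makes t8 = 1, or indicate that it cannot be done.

in0=1 in1=1 in2=1 in3=0

Check with in0=1 in1=1 in2=1 in3=0:
t1 = ¬in0 = ¬1 = 0
t2 = t1 ⊼ in3 = 0 ⊼ 0 = 1
t3 = t2 ∧ in1 = 1 ∧ 1 = 1
t4 = ¬t3 = ¬1 = 0
t5 = t4 ⊼ t1 = 0 ⊼ 0 = 1
t6 = t3 ⊕ t5 = 1 ⊕ 1 = 0
t7 = ¬t6 = ¬0 = 1
t8 = in2 ∧ t7 = 1 ∧ 1 = 1
So t8 = 1 as required.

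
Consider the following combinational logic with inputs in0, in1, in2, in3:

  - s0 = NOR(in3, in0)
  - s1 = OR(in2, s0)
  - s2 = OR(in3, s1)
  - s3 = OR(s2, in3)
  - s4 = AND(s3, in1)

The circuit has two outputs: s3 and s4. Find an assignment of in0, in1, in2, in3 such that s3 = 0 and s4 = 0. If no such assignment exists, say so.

in0=1, in1=0, in2=0, in3=0

Check with in0=1, in1=0, in2=0, in3=0:
s0 = NOR(in3, in0) = NOR(0, 1) = 0
s1 = OR(in2, s0) = OR(0, 0) = 0
s2 = OR(in3, s1) = OR(0, 0) = 0
s3 = OR(s2, in3) = OR(0, 0) = 0
s4 = AND(s3, in1) = AND(0, 0) = 0
So s3 = 0 and s4 = 0.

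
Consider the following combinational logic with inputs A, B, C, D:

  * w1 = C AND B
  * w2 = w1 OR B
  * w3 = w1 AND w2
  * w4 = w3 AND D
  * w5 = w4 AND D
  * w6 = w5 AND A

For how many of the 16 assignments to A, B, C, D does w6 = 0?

15

w6 = w5 AND A must be 0, so at least one of w5, A is 0.
Enumerating the 16 input combinations, 15 give w6 = 0 and 1 give w6 = 1.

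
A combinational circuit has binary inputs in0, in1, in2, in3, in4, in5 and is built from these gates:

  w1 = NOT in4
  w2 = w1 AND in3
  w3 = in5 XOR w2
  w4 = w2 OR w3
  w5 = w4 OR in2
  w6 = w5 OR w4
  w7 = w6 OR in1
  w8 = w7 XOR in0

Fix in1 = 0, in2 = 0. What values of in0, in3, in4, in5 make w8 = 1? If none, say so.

Check with in1 = 0, in2 = 0 and in0=0, in3=1, in4=0, in5=0:
w1 = NOT in4 = NOT 0 = 1
w2 = w1 AND in3 = 1 AND 1 = 1
w3 = in5 XOR w2 = 0 XOR 1 = 1
w4 = w2 OR w3 = 1 OR 1 = 1
w5 = w4 OR in2 = 1 OR 0 = 1
w6 = w5 OR w4 = 1 OR 1 = 1
w7 = w6 OR in1 = 1 OR 0 = 1
w8 = w7 XOR in0 = 1 XOR 0 = 1
So w8 = 1.

in0=0, in3=1, in4=0, in5=0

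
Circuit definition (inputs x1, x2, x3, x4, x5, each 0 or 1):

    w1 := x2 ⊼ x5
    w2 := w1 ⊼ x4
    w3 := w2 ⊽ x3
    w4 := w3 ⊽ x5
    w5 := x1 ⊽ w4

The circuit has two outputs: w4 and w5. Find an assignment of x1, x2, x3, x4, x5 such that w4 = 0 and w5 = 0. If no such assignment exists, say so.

x1=1, x2=1, x3=0, x4=1, x5=0

Check with x1=1, x2=1, x3=0, x4=1, x5=0:
w1 = x2 ⊼ x5 = 1 ⊼ 0 = 1
w2 = w1 ⊼ x4 = 1 ⊼ 1 = 0
w3 = w2 ⊽ x3 = 0 ⊽ 0 = 1
w4 = w3 ⊽ x5 = 1 ⊽ 0 = 0
w5 = x1 ⊽ w4 = 1 ⊽ 0 = 0
So w4 = 0 and w5 = 0.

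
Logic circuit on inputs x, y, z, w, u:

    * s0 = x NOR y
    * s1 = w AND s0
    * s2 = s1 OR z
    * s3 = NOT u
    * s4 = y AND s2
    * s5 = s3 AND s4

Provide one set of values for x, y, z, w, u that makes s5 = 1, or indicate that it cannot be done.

s5 = s3 AND s4 must be 1, so both s3 = 1 and s4 = 1.
Check with x=1, y=1, z=1, w=0, u=0:
s0 = x NOR y = 1 NOR 1 = 0
s1 = w AND s0 = 0 AND 0 = 0
s2 = s1 OR z = 0 OR 1 = 1
s3 = NOT u = NOT 0 = 1
s4 = y AND s2 = 1 AND 1 = 1
s5 = s3 AND s4 = 1 AND 1 = 1
So s5 = 1 as required.

x=1, y=1, z=1, w=0, u=0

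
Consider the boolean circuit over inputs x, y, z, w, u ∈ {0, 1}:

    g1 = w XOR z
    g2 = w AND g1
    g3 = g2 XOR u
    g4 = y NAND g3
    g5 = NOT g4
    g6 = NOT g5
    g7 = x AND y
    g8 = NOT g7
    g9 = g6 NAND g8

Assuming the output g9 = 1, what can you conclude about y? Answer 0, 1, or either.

g9 = g6 NAND g8 must be 1, so at least one of g6, g8 is 0.
Every assignment with g9 = 1 has y = 1; there are 12 such assignment(s).

1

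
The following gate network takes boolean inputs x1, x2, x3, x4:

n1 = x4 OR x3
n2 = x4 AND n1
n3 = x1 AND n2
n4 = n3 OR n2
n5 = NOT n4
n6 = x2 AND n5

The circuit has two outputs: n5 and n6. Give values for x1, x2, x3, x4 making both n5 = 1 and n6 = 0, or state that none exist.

x1=0, x2=0, x3=0, x4=0

Check with x1=0, x2=0, x3=0, x4=0:
n1 = x4 OR x3 = 0 OR 0 = 0
n2 = x4 AND n1 = 0 AND 0 = 0
n3 = x1 AND n2 = 0 AND 0 = 0
n4 = n3 OR n2 = 0 OR 0 = 0
n5 = NOT n4 = NOT 0 = 1
n6 = x2 AND n5 = 0 AND 1 = 0
So n5 = 1 and n6 = 0.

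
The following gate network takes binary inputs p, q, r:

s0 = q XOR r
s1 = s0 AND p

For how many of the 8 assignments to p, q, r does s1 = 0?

6

s1 = s0 AND p must be 0, so at least one of s0, p is 0.
Satisfying assignments:
  p=0, q=0, r=0
  p=0, q=0, r=1
  p=0, q=1, r=0
  p=0, q=1, r=1
  p=1, q=0, r=0
  p=1, q=1, r=1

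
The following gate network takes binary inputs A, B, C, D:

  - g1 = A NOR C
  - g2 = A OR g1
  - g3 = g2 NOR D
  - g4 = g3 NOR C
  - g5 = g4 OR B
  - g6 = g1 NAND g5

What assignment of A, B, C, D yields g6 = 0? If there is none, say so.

A=0, B=1, C=0, D=0

g6 = g1 NAND g5 must be 0, so both g1 = 1 and g5 = 1.
Check with A=0, B=1, C=0, D=0:
g1 = A NOR C = 0 NOR 0 = 1
g2 = A OR g1 = 0 OR 1 = 1
g3 = g2 NOR D = 1 NOR 0 = 0
g4 = g3 NOR C = 0 NOR 0 = 1
g5 = g4 OR B = 1 OR 1 = 1
g6 = g1 NAND g5 = 1 NAND 1 = 0
So g6 = 0 as required.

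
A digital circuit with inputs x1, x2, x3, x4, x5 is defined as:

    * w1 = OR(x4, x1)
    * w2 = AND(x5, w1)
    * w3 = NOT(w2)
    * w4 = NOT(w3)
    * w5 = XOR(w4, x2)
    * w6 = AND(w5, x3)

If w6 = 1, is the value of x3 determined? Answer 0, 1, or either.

1

w6 = AND(w5, x3) must be 1, so both w5 = 1 and x3 = 1.
Every assignment with w6 = 1 has x3 = 1; there are 8 such assignment(s).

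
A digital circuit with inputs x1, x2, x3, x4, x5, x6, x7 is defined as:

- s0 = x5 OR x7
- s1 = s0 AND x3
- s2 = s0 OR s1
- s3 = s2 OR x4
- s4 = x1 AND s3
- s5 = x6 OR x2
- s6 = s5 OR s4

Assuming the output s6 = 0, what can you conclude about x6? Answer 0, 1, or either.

s6 = s5 OR s4 must be 0, so both s5 = 0 and s4 = 0.
s5 = x6 OR x2 must be 0, so both x6 = 0 and x2 = 0.
Every assignment with s6 = 0 has x6 = 0; there are 18 such assignment(s).

0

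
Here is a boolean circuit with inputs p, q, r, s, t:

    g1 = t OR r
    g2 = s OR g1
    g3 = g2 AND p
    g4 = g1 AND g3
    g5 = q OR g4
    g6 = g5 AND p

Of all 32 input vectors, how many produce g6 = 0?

g6 = g5 AND p must be 0, so at least one of g5, p is 0.
Enumerating the 32 input combinations, 18 give g6 = 0 and 14 give g6 = 1.

18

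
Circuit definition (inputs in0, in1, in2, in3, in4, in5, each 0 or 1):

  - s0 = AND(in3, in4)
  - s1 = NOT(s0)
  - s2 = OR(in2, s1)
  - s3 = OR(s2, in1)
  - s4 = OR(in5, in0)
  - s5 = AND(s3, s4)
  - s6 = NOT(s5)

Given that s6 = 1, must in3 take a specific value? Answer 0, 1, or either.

either

Both values of in3 occur among assignments with s6 = 1:
  in3=0: in0=0, in1=0, in2=0, in3=0, in4=0, in5=0
  in3=1: in0=0, in1=0, in2=0, in3=1, in4=0, in5=0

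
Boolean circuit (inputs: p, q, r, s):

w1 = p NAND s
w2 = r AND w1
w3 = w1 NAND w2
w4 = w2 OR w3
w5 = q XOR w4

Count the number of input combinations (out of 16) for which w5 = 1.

8

w5 = q XOR w4 must be 1, so q and w4 differ.
Enumerating the 16 input combinations, 8 give w5 = 1 and 8 give w5 = 0.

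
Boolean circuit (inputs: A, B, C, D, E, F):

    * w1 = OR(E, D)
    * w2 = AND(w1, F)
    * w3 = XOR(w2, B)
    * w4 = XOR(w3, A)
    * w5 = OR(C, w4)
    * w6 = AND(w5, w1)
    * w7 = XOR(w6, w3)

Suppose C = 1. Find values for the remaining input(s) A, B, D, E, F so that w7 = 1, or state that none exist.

Check with C = 1 and A=0, B=1, D=1, E=0, F=1:
w1 = OR(E, D) = OR(0, 1) = 1
w2 = AND(w1, F) = AND(1, 1) = 1
w3 = XOR(w2, B) = XOR(1, 1) = 0
w4 = XOR(w3, A) = XOR(0, 0) = 0
w5 = OR(C, w4) = OR(1, 0) = 1
w6 = AND(w5, w1) = AND(1, 1) = 1
w7 = XOR(w6, w3) = XOR(1, 0) = 1
So w7 = 1.

A=0, B=1, D=1, E=0, F=1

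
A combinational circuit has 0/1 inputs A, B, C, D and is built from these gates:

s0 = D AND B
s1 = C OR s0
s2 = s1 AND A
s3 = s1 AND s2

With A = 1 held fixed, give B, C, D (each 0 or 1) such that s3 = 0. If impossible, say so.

Check with A = 1 and B=1, C=0, D=0:
s0 = D AND B = 0 AND 1 = 0
s1 = C OR s0 = 0 OR 0 = 0
s2 = s1 AND A = 0 AND 1 = 0
s3 = s1 AND s2 = 0 AND 0 = 0
So s3 = 0.

B=1, C=0, D=0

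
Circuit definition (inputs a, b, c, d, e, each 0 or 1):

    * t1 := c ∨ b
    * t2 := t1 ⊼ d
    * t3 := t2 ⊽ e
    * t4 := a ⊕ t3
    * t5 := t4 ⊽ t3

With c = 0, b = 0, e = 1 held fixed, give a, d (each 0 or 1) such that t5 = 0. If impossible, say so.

t5 = t4 ⊽ t3 must be 0, so at least one of t4, t3 is 1.
Check with c = 0, b = 0, e = 1 and a=1, d=1:
t1 = c ∨ b = 0 ∨ 0 = 0
t2 = t1 ⊼ d = 0 ⊼ 1 = 1
t3 = t2 ⊽ e = 1 ⊽ 1 = 0
t4 = a ⊕ t3 = 1 ⊕ 0 = 1
t5 = t4 ⊽ t3 = 1 ⊽ 0 = 0
So t5 = 0.

a=1 d=1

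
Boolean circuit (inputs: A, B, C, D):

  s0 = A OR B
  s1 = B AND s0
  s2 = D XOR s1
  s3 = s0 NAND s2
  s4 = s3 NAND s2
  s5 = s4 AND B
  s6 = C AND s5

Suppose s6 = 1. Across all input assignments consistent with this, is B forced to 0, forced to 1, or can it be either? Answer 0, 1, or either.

s6 = C AND s5 must be 1, so both C = 1 and s5 = 1.
s5 = s4 AND B must be 1, so both s4 = 1 and B = 1.
Every assignment with s6 = 1 has B = 1; there are 4 such assignment(s).
  A=0, B=1, C=1, D=0
  A=0, B=1, C=1, D=1
  A=1, B=1, C=1, D=0
  A=1, B=1, C=1, D=1

1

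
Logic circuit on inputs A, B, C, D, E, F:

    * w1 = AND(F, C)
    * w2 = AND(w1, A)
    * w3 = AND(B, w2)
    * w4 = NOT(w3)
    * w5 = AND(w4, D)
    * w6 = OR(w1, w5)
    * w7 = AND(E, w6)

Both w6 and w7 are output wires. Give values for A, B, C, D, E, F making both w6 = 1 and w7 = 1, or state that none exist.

A=0, B=1, C=1, D=1, E=1, F=0

Check with A=0, B=1, C=1, D=1, E=1, F=0:
w1 = AND(F, C) = AND(0, 1) = 0
w2 = AND(w1, A) = AND(0, 0) = 0
w3 = AND(B, w2) = AND(1, 0) = 0
w4 = NOT(w3) = NOT 0 = 1
w5 = AND(w4, D) = AND(1, 1) = 1
w6 = OR(w1, w5) = OR(0, 1) = 1
w7 = AND(E, w6) = AND(1, 1) = 1
So w6 = 1 and w7 = 1.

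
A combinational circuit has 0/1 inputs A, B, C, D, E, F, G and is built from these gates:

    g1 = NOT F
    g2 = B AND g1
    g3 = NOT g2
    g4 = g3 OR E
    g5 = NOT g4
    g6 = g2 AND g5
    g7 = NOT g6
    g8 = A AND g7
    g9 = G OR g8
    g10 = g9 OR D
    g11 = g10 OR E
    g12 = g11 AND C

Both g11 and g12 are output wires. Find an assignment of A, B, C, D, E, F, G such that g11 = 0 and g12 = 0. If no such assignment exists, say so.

A=0 B=0 C=0 D=0 E=0 F=0 G=0

Check with A=0 B=0 C=0 D=0 E=0 F=0 G=0:
g1 = NOT F = NOT 0 = 1
g2 = B AND g1 = 0 AND 1 = 0
g3 = NOT g2 = NOT 0 = 1
g4 = g3 OR E = 1 OR 0 = 1
g5 = NOT g4 = NOT 1 = 0
g6 = g2 AND g5 = 0 AND 0 = 0
g7 = NOT g6 = NOT 0 = 1
g8 = A AND g7 = 0 AND 1 = 0
g9 = G OR g8 = 0 OR 0 = 0
g10 = g9 OR D = 0 OR 0 = 0
g11 = g10 OR E = 0 OR 0 = 0
g12 = g11 AND C = 0 AND 0 = 0
So g11 = 0 and g12 = 0.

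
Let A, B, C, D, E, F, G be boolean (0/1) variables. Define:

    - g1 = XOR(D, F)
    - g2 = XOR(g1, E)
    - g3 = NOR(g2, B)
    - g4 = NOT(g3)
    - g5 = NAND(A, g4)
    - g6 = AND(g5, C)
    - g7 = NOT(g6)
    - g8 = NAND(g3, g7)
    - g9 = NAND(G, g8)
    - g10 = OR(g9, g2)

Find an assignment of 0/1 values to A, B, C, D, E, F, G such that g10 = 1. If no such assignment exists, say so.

A=0, B=1, C=1, D=0, E=0, F=1, G=1

g10 = OR(g9, g2) must be 1, so at least one of g9, g2 is 1.
Check with A=0, B=1, C=1, D=0, E=0, F=1, G=1:
g1 = XOR(D, F) = XOR(0, 1) = 1
g2 = XOR(g1, E) = XOR(1, 0) = 1
g3 = NOR(g2, B) = NOR(1, 1) = 0
g4 = NOT(g3) = NOT 0 = 1
g5 = NAND(A, g4) = NAND(0, 1) = 1
g6 = AND(g5, C) = AND(1, 1) = 1
g7 = NOT(g6) = NOT 1 = 0
g8 = NAND(g3, g7) = NAND(0, 0) = 1
g9 = NAND(G, g8) = NAND(1, 1) = 0
g10 = OR(g9, g2) = OR(0, 1) = 1
So g10 = 1 as required.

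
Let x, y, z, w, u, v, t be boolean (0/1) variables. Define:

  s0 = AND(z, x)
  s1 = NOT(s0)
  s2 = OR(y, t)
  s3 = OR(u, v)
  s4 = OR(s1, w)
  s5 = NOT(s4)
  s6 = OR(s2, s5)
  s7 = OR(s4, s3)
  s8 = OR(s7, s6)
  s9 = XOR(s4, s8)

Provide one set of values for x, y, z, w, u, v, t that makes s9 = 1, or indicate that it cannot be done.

s9 = XOR(s4, s8) must be 1, so s4 and s8 differ.
Check with x=1, y=0, z=1, w=0, u=1, v=0, t=1:
s0 = AND(z, x) = AND(1, 1) = 1
s1 = NOT(s0) = NOT 1 = 0
s2 = OR(y, t) = OR(0, 1) = 1
s3 = OR(u, v) = OR(1, 0) = 1
s4 = OR(s1, w) = OR(0, 0) = 0
s5 = NOT(s4) = NOT 0 = 1
s6 = OR(s2, s5) = OR(1, 1) = 1
s7 = OR(s4, s3) = OR(0, 1) = 1
s8 = OR(s7, s6) = OR(1, 1) = 1
s9 = XOR(s4, s8) = XOR(0, 1) = 1
So s9 = 1 as required.

x=1, y=0, z=1, w=0, u=1, v=0, t=1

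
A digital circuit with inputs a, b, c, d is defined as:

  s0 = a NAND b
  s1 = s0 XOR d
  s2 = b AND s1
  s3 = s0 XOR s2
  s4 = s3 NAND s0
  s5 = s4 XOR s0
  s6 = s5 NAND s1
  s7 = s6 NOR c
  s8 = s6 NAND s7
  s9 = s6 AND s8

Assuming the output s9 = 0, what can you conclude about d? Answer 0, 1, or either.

either

Both values of d occur among assignments with s9 = 0:
  d=0: a=0, b=0, c=0, d=0
  d=1: a=1, b=1, c=0, d=1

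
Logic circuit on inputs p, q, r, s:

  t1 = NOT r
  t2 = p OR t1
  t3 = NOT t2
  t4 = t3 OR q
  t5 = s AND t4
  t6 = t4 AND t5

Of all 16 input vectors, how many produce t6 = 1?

t6 = t4 AND t5 must be 1, so both t4 = 1 and t5 = 1.
t4 = t3 OR q must be 1, so at least one of t3, q is 1.
Enumerating the 16 input combinations, 5 give t6 = 1 and 11 give t6 = 0.

5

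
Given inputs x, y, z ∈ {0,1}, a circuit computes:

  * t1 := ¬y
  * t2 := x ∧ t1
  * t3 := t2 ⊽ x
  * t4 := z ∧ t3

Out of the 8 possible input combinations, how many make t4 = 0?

6

t4 = z ∧ t3 must be 0, so at least one of z, t3 is 0.
Enumerating the 8 input combinations, 6 give t4 = 0 and 2 give t4 = 1.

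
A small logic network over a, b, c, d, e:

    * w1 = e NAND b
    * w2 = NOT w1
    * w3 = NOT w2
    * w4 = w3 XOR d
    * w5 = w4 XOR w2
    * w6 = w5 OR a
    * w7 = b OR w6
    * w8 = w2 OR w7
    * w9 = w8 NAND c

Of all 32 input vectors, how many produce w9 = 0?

14

w9 = w8 NAND c must be 0, so both w8 = 1 and c = 1.
w8 = w2 OR w7 must be 1, so at least one of w2, w7 is 1.
Enumerating the 32 input combinations, 14 give w9 = 0 and 18 give w9 = 1.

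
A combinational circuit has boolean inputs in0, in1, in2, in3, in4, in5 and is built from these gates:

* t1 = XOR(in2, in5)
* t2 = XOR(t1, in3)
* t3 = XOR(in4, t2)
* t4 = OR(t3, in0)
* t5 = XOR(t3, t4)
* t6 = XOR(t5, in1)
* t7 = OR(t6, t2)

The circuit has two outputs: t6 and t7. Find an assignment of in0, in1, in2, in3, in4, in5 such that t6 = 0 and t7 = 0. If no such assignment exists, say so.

Check with in0=1, in1=1, in2=1, in3=0, in4=0, in5=1:
t1 = XOR(in2, in5) = XOR(1, 1) = 0
t2 = XOR(t1, in3) = XOR(0, 0) = 0
t3 = XOR(in4, t2) = XOR(0, 0) = 0
t4 = OR(t3, in0) = OR(0, 1) = 1
t5 = XOR(t3, t4) = XOR(0, 1) = 1
t6 = XOR(t5, in1) = XOR(1, 1) = 0
t7 = OR(t6, t2) = OR(0, 0) = 0
So t6 = 0 and t7 = 0.

in0=1, in1=1, in2=1, in3=0, in4=0, in5=1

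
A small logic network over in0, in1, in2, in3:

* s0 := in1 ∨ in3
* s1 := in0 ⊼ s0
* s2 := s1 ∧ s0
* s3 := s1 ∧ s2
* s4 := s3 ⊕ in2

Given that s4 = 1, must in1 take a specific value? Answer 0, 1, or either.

Both values of in1 occur among assignments with s4 = 1:
  in1=0: in0=0, in1=0, in2=0, in3=1
  in1=1: in0=0, in1=1, in2=0, in3=0

either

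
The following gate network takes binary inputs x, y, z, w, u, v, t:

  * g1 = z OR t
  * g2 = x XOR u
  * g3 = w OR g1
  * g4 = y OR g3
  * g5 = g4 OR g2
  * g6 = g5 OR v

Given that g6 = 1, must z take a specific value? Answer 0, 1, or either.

Both values of z occur among assignments with g6 = 1:
  z=0: x=0, y=0, z=0, w=0, u=0, v=0, t=1
  z=1: x=0, y=0, z=1, w=0, u=0, v=0, t=0

either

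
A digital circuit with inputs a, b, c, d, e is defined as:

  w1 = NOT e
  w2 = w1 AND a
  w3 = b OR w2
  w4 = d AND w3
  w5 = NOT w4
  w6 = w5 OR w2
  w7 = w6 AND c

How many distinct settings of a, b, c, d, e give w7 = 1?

13

w7 = w6 AND c must be 1, so both w6 = 1 and c = 1.
Enumerating the 32 input combinations, 13 give w7 = 1 and 19 give w7 = 0.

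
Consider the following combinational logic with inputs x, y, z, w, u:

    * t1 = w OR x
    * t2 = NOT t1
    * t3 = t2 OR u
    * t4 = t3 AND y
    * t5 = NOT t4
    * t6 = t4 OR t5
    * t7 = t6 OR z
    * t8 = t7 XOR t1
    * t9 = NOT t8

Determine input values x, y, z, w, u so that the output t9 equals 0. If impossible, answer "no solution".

Check with x=0, y=0, z=1, w=0, u=0:
t1 = w OR x = 0 OR 0 = 0
t2 = NOT t1 = NOT 0 = 1
t3 = t2 OR u = 1 OR 0 = 1
t4 = t3 AND y = 1 AND 0 = 0
t5 = NOT t4 = NOT 0 = 1
t6 = t4 OR t5 = 0 OR 1 = 1
t7 = t6 OR z = 1 OR 1 = 1
t8 = t7 XOR t1 = 1 XOR 0 = 1
t9 = NOT t8 = NOT 1 = 0
So t9 = 0 as required.

x=0, y=0, z=1, w=0, u=0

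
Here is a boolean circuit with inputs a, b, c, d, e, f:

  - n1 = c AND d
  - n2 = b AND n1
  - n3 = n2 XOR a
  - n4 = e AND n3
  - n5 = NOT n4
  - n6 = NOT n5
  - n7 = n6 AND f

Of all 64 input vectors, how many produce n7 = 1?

n7 = n6 AND f must be 1, so both n6 = 1 and f = 1.
Enumerating the 64 input combinations, 8 give n7 = 1 and 56 give n7 = 0.

8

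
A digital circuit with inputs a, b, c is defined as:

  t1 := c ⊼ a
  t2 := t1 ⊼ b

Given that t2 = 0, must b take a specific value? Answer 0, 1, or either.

1

t2 = t1 ⊼ b must be 0, so both t1 = 1 and b = 1.
t1 = c ⊼ a must be 1, so at least one of c, a is 0.
Every assignment with t2 = 0 has b = 1; there are 3 such assignment(s).
  a=0, b=1, c=0
  a=0, b=1, c=1
  a=1, b=1, c=0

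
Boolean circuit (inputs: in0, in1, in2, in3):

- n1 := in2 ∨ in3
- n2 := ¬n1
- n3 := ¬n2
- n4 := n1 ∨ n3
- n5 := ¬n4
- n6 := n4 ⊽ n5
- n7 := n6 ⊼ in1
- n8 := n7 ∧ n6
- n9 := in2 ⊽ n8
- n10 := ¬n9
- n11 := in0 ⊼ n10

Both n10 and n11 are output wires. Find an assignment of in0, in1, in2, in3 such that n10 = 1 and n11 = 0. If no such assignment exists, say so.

in0=1, in1=0, in2=1, in3=1

Check with in0=1, in1=0, in2=1, in3=1:
n1 = in2 ∨ in3 = 1 ∨ 1 = 1
n2 = ¬n1 = ¬1 = 0
n3 = ¬n2 = ¬0 = 1
n4 = n1 ∨ n3 = 1 ∨ 1 = 1
n5 = ¬n4 = ¬1 = 0
n6 = n4 ⊽ n5 = 1 ⊽ 0 = 0
n7 = n6 ⊼ in1 = 0 ⊼ 0 = 1
n8 = n7 ∧ n6 = 1 ∧ 0 = 0
n9 = in2 ⊽ n8 = 1 ⊽ 0 = 0
n10 = ¬n9 = ¬0 = 1
n11 = in0 ⊼ n10 = 1 ⊼ 1 = 0
So n10 = 1 and n11 = 0.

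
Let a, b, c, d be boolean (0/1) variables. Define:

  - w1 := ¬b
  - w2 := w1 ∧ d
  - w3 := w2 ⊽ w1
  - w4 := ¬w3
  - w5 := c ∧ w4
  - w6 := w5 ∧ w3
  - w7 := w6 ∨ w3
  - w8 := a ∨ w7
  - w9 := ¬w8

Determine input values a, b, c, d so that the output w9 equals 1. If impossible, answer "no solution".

Check with a=0, b=0, c=0, d=1:
w1 = ¬b = ¬0 = 1
w2 = w1 ∧ d = 1 ∧ 1 = 1
w3 = w2 ⊽ w1 = 1 ⊽ 1 = 0
w4 = ¬w3 = ¬0 = 1
w5 = c ∧ w4 = 0 ∧ 1 = 0
w6 = w5 ∧ w3 = 0 ∧ 0 = 0
w7 = w6 ∨ w3 = 0 ∨ 0 = 0
w8 = a ∨ w7 = 0 ∨ 0 = 0
w9 = ¬w8 = ¬0 = 1
So w9 = 1 as required.

a=0, b=0, c=0, d=1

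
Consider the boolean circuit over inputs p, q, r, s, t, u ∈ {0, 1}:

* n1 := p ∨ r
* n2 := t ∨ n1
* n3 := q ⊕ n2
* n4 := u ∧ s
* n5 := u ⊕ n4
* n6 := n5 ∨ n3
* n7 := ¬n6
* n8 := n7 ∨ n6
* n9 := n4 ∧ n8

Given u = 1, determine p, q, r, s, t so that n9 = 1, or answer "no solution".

p=0 q=0 r=0 s=1 t=0

Check with u = 1 and p=0, q=0, r=0, s=1, t=0:
n1 = p ∨ r = 0 ∨ 0 = 0
n2 = t ∨ n1 = 0 ∨ 0 = 0
n3 = q ⊕ n2 = 0 ⊕ 0 = 0
n4 = u ∧ s = 1 ∧ 1 = 1
n5 = u ⊕ n4 = 1 ⊕ 1 = 0
n6 = n5 ∨ n3 = 0 ∨ 0 = 0
n7 = ¬n6 = ¬0 = 1
n8 = n7 ∨ n6 = 1 ∨ 0 = 1
n9 = n4 ∧ n8 = 1 ∧ 1 = 1
So n9 = 1.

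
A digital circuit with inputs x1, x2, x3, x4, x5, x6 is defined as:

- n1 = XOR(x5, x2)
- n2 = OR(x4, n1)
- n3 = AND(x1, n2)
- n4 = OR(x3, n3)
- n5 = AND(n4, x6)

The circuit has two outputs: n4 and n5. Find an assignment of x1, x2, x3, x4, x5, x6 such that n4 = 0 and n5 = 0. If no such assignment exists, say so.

x1=0 x2=0 x3=0 x4=1 x5=1 x6=0

Check with x1=0 x2=0 x3=0 x4=1 x5=1 x6=0:
n1 = XOR(x5, x2) = XOR(1, 0) = 1
n2 = OR(x4, n1) = OR(1, 1) = 1
n3 = AND(x1, n2) = AND(0, 1) = 0
n4 = OR(x3, n3) = OR(0, 0) = 0
n5 = AND(n4, x6) = AND(0, 0) = 0
So n4 = 0 and n5 = 0.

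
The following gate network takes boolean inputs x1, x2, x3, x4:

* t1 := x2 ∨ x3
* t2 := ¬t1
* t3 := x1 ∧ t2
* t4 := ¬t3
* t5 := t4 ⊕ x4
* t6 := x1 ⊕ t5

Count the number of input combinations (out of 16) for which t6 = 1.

t6 = x1 ⊕ t5 must be 1, so x1 and t5 differ.
Enumerating the 16 input combinations, 8 give t6 = 1 and 8 give t6 = 0.

8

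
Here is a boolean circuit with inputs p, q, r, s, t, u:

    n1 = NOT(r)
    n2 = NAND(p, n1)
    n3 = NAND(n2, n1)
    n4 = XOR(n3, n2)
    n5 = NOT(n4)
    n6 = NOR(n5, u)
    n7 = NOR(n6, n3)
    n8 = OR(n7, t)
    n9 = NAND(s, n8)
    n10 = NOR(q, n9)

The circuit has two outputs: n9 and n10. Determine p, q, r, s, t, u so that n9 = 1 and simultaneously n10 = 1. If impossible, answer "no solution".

Across all 64 input combinations, none give both n9 = 1 and n10 = 1.

no solution exists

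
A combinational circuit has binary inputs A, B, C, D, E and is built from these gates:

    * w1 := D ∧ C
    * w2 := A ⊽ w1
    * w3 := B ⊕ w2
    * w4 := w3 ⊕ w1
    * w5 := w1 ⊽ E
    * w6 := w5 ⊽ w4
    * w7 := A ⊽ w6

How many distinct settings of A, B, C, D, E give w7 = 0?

w7 = A ⊽ w6 must be 0, so at least one of A, w6 is 1.
Enumerating the 32 input combinations, 21 give w7 = 0 and 11 give w7 = 1.

21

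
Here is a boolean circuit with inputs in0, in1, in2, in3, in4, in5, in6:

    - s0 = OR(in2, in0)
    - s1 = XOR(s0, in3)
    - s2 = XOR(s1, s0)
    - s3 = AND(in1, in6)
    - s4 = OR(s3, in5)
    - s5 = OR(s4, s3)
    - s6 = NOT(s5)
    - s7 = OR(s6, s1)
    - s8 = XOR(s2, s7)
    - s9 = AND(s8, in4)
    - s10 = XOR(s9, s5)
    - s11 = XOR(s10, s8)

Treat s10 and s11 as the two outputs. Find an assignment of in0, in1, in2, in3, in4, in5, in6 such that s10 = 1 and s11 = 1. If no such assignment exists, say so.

in0=0 in1=1 in2=0 in3=0 in4=0 in5=1 in6=0

Check with in0=0 in1=1 in2=0 in3=0 in4=0 in5=1 in6=0:
s0 = OR(in2, in0) = OR(0, 0) = 0
s1 = XOR(s0, in3) = XOR(0, 0) = 0
s2 = XOR(s1, s0) = XOR(0, 0) = 0
s3 = AND(in1, in6) = AND(1, 0) = 0
s4 = OR(s3, in5) = OR(0, 1) = 1
s5 = OR(s4, s3) = OR(1, 0) = 1
s6 = NOT(s5) = NOT 1 = 0
s7 = OR(s6, s1) = OR(0, 0) = 0
s8 = XOR(s2, s7) = XOR(0, 0) = 0
s9 = AND(s8, in4) = AND(0, 0) = 0
s10 = XOR(s9, s5) = XOR(0, 1) = 1
s11 = XOR(s10, s8) = XOR(1, 0) = 1
So s10 = 1 and s11 = 1.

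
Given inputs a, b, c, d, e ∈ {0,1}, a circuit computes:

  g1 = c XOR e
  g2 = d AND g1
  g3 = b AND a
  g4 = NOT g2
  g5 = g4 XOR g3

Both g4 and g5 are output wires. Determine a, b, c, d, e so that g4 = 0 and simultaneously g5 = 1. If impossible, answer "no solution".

a=1 b=1 c=0 d=1 e=1

Check with a=1 b=1 c=0 d=1 e=1:
g1 = c XOR e = 0 XOR 1 = 1
g2 = d AND g1 = 1 AND 1 = 1
g3 = b AND a = 1 AND 1 = 1
g4 = NOT g2 = NOT 1 = 0
g5 = g4 XOR g3 = 0 XOR 1 = 1
So g4 = 0 and g5 = 1.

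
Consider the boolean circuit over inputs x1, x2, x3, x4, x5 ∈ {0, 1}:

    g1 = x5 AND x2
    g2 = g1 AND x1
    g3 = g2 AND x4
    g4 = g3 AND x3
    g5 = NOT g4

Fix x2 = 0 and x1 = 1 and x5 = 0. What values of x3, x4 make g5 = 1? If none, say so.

g5 = NOT g4 must be 1, so g4 = 0.
Check with x2 = 0 and x1 = 1 and x5 = 0 and x3=1, x4=1:
g1 = x5 AND x2 = 0 AND 0 = 0
g2 = g1 AND x1 = 0 AND 1 = 0
g3 = g2 AND x4 = 0 AND 1 = 0
g4 = g3 AND x3 = 0 AND 1 = 0
g5 = NOT g4 = NOT 0 = 1
So g5 = 1.

x3=1 x4=1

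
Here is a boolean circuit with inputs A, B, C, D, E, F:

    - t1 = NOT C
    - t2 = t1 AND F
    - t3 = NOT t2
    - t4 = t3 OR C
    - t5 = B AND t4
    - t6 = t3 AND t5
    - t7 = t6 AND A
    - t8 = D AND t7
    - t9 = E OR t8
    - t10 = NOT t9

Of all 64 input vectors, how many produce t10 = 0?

35

t10 = NOT t9 must be 0, so t9 = 1.
t9 = E OR t8 must be 1, so at least one of E, t8 is 1.
Enumerating the 64 input combinations, 35 give t10 = 0 and 29 give t10 = 1.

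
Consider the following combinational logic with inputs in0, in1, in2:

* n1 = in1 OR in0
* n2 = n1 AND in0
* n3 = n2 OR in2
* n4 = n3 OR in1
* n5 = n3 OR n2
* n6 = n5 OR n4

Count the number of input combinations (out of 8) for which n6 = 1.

7

n6 = n5 OR n4 must be 1, so at least one of n5, n4 is 1.
Enumerating the 8 input combinations, 7 give n6 = 1 and 1 give n6 = 0.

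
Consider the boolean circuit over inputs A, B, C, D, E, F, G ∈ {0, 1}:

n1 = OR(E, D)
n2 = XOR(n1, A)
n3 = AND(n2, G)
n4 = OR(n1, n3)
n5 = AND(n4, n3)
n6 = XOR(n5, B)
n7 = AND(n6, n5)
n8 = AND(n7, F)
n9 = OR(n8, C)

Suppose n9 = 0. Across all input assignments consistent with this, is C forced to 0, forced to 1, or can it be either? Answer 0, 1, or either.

0

n9 = OR(n8, C) must be 0, so both n8 = 0 and C = 0.
n8 = AND(n7, F) must be 0, so at least one of n7, F is 0.
Every assignment with n9 = 0 has C = 0; there are 60 such assignment(s).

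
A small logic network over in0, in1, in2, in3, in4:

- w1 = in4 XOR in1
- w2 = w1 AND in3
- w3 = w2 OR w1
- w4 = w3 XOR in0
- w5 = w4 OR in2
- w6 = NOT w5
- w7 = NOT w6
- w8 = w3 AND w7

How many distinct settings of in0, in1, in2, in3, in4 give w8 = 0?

20

w8 = w3 AND w7 must be 0, so at least one of w3, w7 is 0.
Enumerating the 32 input combinations, 20 give w8 = 0 and 12 give w8 = 1.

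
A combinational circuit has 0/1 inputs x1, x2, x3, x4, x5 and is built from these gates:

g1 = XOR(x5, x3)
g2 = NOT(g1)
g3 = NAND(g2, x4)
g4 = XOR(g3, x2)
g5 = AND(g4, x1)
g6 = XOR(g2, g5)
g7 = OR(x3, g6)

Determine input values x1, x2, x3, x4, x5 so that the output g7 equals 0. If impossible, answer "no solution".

g7 = OR(x3, g6) must be 0, so both x3 = 0 and g6 = 0.
g6 = XOR(g2, g5) must be 0, so g2 and g5 are equal.
Check with x1=0 x2=0 x3=0 x4=0 x5=1:
g1 = XOR(x5, x3) = XOR(1, 0) = 1
g2 = NOT(g1) = NOT 1 = 0
g3 = NAND(g2, x4) = NAND(0, 0) = 1
g4 = XOR(g3, x2) = XOR(1, 0) = 1
g5 = AND(g4, x1) = AND(1, 0) = 0
g6 = XOR(g2, g5) = XOR(0, 0) = 0
g7 = OR(x3, g6) = OR(0, 0) = 0
So g7 = 0 as required.

x1=0 x2=0 x3=0 x4=0 x5=1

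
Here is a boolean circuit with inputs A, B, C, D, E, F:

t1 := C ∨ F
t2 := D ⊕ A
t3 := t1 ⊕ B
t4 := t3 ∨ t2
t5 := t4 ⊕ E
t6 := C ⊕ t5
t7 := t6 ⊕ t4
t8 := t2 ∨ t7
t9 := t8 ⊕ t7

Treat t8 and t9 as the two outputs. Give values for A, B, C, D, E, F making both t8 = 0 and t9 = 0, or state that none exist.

Check with A=1, B=1, C=1, D=1, E=1, F=1:
t1 = C ∨ F = 1 ∨ 1 = 1
t2 = D ⊕ A = 1 ⊕ 1 = 0
t3 = t1 ⊕ B = 1 ⊕ 1 = 0
t4 = t3 ∨ t2 = 0 ∨ 0 = 0
t5 = t4 ⊕ E = 0 ⊕ 1 = 1
t6 = C ⊕ t5 = 1 ⊕ 1 = 0
t7 = t6 ⊕ t4 = 0 ⊕ 0 = 0
t8 = t2 ∨ t7 = 0 ∨ 0 = 0
t9 = t8 ⊕ t7 = 0 ⊕ 0 = 0
So t8 = 0 and t9 = 0.

A=1, B=1, C=1, D=1, E=1, F=1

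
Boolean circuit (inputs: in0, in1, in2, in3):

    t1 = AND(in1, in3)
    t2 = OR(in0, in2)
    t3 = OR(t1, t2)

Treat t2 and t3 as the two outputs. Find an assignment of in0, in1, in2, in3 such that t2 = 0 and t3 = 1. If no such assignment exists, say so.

Check with in0=0 in1=1 in2=0 in3=1:
t1 = AND(in1, in3) = AND(1, 1) = 1
t2 = OR(in0, in2) = OR(0, 0) = 0
t3 = OR(t1, t2) = OR(1, 0) = 1
So t2 = 0 and t3 = 1.

in0=0 in1=1 in2=0 in3=1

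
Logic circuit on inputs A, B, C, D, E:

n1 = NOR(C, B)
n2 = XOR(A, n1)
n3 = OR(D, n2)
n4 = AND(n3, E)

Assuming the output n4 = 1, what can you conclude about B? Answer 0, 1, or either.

either

Both values of B occur among assignments with n4 = 1:
  B=0: A=0, B=0, C=0, D=0, E=1
  B=1: A=0, B=1, C=0, D=1, E=1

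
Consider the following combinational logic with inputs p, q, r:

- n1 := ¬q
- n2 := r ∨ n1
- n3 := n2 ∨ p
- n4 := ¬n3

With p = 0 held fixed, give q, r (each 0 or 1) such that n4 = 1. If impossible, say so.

Check with p = 0 and q=1, r=0:
n1 = ¬q = ¬1 = 0
n2 = r ∨ n1 = 0 ∨ 0 = 0
n3 = n2 ∨ p = 0 ∨ 0 = 0
n4 = ¬n3 = ¬0 = 1
So n4 = 1.

q=1 r=0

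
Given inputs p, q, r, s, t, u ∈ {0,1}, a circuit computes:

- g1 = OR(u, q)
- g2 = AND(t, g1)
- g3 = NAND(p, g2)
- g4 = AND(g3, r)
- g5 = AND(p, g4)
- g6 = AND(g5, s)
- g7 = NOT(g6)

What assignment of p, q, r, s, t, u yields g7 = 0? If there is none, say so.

g7 = NOT(g6) must be 0, so g6 = 1.
Check with p=1 q=0 r=1 s=1 t=0 u=0:
g1 = OR(u, q) = OR(0, 0) = 0
g2 = AND(t, g1) = AND(0, 0) = 0
g3 = NAND(p, g2) = NAND(1, 0) = 1
g4 = AND(g3, r) = AND(1, 1) = 1
g5 = AND(p, g4) = AND(1, 1) = 1
g6 = AND(g5, s) = AND(1, 1) = 1
g7 = NOT(g6) = NOT 1 = 0
So g7 = 0 as required.

p=1 q=0 r=1 s=1 t=0 u=0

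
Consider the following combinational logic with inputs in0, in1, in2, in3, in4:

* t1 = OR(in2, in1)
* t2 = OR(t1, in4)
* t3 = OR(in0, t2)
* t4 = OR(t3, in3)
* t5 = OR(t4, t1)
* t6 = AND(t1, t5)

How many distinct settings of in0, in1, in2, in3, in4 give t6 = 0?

t6 = AND(t1, t5) must be 0, so at least one of t1, t5 is 0.
Enumerating the 32 input combinations, 8 give t6 = 0 and 24 give t6 = 1.

8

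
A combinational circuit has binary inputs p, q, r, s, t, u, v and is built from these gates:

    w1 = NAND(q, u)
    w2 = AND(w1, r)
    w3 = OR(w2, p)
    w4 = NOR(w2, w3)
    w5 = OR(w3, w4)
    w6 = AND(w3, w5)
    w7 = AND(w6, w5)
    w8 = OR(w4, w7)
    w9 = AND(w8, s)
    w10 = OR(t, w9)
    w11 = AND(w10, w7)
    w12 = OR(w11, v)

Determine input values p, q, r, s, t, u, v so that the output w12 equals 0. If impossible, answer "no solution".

p=0, q=1, r=0, s=0, t=0, u=1, v=0

w12 = OR(w11, v) must be 0, so both w11 = 0 and v = 0.
Check with p=0, q=1, r=0, s=0, t=0, u=1, v=0:
w1 = NAND(q, u) = NAND(1, 1) = 0
w2 = AND(w1, r) = AND(0, 0) = 0
w3 = OR(w2, p) = OR(0, 0) = 0
w4 = NOR(w2, w3) = NOR(0, 0) = 1
w5 = OR(w3, w4) = OR(0, 1) = 1
w6 = AND(w3, w5) = AND(0, 1) = 0
w7 = AND(w6, w5) = AND(0, 1) = 0
w8 = OR(w4, w7) = OR(1, 0) = 1
w9 = AND(w8, s) = AND(1, 0) = 0
w10 = OR(t, w9) = OR(0, 0) = 0
w11 = AND(w10, w7) = AND(0, 0) = 0
w12 = OR(w11, v) = OR(0, 0) = 0
So w12 = 0 as required.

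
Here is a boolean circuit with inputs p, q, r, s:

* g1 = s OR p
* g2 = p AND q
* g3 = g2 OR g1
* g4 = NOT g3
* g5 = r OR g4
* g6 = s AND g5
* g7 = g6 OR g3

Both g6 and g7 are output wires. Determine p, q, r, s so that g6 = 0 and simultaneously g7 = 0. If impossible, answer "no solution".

Check with p=0, q=0, r=0, s=0:
g1 = s OR p = 0 OR 0 = 0
g2 = p AND q = 0 AND 0 = 0
g3 = g2 OR g1 = 0 OR 0 = 0
g4 = NOT g3 = NOT 0 = 1
g5 = r OR g4 = 0 OR 1 = 1
g6 = s AND g5 = 0 AND 1 = 0
g7 = g6 OR g3 = 0 OR 0 = 0
So g6 = 0 and g7 = 0.

p=0, q=0, r=0, s=0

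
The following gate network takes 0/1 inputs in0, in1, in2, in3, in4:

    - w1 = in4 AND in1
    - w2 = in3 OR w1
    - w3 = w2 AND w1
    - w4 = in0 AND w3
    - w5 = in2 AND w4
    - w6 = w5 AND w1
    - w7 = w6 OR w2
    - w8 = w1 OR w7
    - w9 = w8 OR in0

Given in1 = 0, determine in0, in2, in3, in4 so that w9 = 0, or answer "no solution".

in0=0, in2=1, in3=0, in4=1

w9 = w8 OR in0 must be 0, so both w8 = 0 and in0 = 0.
Check with in1 = 0 and in0=0, in2=1, in3=0, in4=1:
w1 = in4 AND in1 = 1 AND 0 = 0
w2 = in3 OR w1 = 0 OR 0 = 0
w3 = w2 AND w1 = 0 AND 0 = 0
w4 = in0 AND w3 = 0 AND 0 = 0
w5 = in2 AND w4 = 1 AND 0 = 0
w6 = w5 AND w1 = 0 AND 0 = 0
w7 = w6 OR w2 = 0 OR 0 = 0
w8 = w1 OR w7 = 0 OR 0 = 0
w9 = w8 OR in0 = 0 OR 0 = 0
So w9 = 0.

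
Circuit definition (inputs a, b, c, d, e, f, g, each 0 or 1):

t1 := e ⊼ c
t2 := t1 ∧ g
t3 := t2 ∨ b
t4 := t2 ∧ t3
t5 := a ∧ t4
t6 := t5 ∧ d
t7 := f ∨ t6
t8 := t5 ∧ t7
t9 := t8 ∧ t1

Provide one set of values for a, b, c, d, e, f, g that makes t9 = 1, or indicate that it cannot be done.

t9 = t8 ∧ t1 must be 1, so both t8 = 1 and t1 = 1.
t8 = t5 ∧ t7 must be 1, so both t5 = 1 and t7 = 1.
t1 = e ⊼ c must be 1, so at least one of e, c is 0.
Check with a=1 b=1 c=0 d=1 e=1 f=0 g=1:
t1 = e ⊼ c = 1 ⊼ 0 = 1
t2 = t1 ∧ g = 1 ∧ 1 = 1
t3 = t2 ∨ b = 1 ∨ 1 = 1
t4 = t2 ∧ t3 = 1 ∧ 1 = 1
t5 = a ∧ t4 = 1 ∧ 1 = 1
t6 = t5 ∧ d = 1 ∧ 1 = 1
t7 = f ∨ t6 = 0 ∨ 1 = 1
t8 = t5 ∧ t7 = 1 ∧ 1 = 1
t9 = t8 ∧ t1 = 1 ∧ 1 = 1
So t9 = 1 as required.

a=1 b=1 c=0 d=1 e=1 f=0 g=1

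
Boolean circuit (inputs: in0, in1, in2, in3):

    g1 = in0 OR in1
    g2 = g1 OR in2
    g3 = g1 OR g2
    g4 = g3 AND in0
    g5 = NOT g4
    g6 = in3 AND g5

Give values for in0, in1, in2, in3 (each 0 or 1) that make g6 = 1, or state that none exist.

in0=0, in1=1, in2=0, in3=1

g6 = in3 AND g5 must be 1, so both in3 = 1 and g5 = 1.
Check with in0=0, in1=1, in2=0, in3=1:
g1 = in0 OR in1 = 0 OR 1 = 1
g2 = g1 OR in2 = 1 OR 0 = 1
g3 = g1 OR g2 = 1 OR 1 = 1
g4 = g3 AND in0 = 1 AND 0 = 0
g5 = NOT g4 = NOT 0 = 1
g6 = in3 AND g5 = 1 AND 1 = 1
So g6 = 1 as required.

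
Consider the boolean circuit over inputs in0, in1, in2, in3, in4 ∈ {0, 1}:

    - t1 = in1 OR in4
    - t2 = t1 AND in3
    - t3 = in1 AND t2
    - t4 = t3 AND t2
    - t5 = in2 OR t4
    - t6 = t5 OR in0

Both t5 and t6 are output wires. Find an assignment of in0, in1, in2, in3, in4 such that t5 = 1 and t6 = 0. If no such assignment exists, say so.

Across all 32 input combinations, none give both t5 = 1 and t6 = 0.

no solution exists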